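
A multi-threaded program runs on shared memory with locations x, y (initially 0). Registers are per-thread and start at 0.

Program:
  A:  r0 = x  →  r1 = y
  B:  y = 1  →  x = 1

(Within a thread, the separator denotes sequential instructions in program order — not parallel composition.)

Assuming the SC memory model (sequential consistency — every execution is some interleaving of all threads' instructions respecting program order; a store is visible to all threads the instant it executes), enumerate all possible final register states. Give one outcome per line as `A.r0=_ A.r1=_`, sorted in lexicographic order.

A.r0=0 A.r1=0
A.r0=0 A.r1=1
A.r0=1 A.r1=1

outcome vector order: (A.r0,A.r1)
|SC outcomes| = 3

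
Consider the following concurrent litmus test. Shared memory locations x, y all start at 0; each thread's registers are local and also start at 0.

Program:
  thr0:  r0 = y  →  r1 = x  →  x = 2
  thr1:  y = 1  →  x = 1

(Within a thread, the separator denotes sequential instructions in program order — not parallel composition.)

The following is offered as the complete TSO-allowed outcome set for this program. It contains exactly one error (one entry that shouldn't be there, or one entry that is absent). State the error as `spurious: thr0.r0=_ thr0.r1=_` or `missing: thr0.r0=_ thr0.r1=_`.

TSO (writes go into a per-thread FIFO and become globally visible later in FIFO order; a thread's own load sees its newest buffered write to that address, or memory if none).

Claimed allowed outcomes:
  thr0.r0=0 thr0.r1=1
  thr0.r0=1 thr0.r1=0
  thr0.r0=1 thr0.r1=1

missing: thr0.r0=0 thr0.r1=0

outcome vector order: (thr0.r0,thr0.r1)
[TSO] allowed = {00; 01; 10; 11}
TSO∖claimed = {00}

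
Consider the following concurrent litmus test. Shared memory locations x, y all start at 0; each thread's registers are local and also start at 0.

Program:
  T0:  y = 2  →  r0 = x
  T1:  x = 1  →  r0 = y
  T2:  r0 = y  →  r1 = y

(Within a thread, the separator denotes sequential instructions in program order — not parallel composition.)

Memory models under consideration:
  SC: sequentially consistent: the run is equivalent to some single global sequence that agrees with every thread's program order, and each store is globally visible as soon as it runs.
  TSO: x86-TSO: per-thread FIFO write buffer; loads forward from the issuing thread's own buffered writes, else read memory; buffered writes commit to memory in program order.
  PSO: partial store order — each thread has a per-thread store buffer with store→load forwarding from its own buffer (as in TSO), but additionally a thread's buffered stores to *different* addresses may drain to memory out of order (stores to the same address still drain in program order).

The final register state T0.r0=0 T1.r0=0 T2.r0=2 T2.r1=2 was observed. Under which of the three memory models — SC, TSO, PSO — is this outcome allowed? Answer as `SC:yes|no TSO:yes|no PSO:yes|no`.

outcome vector order: (T0.r0,T1.r0,T2.r0,T2.r1)
under SC → 0/2/0/0; 0/2/0/2; 0/2/2/2; 1/0/0/0; 1/0/0/2; 1/0/2/2; 1/2/0/0; 1/2/0/2; 1/2/2/2
under TSO → 0/0/0/0; 0/0/0/2; 0/0/2/2; 0/2/0/0; 0/2/0/2; 0/2/2/2; 1/0/0/0; 1/0/0/2; 1/0/2/2; 1/2/0/0; 1/2/0/2; 1/2/2/2
under PSO → 0/0/0/0; 0/0/0/2; 0/0/2/2; 0/2/0/0; 0/2/0/2; 0/2/2/2; 1/0/0/0; 1/0/0/2; 1/0/2/2; 1/2/0/0; 1/2/0/2; 1/2/2/2
target 0/0/2/2 ∈ {TSO,PSO}

SC:no TSO:yes PSO:yes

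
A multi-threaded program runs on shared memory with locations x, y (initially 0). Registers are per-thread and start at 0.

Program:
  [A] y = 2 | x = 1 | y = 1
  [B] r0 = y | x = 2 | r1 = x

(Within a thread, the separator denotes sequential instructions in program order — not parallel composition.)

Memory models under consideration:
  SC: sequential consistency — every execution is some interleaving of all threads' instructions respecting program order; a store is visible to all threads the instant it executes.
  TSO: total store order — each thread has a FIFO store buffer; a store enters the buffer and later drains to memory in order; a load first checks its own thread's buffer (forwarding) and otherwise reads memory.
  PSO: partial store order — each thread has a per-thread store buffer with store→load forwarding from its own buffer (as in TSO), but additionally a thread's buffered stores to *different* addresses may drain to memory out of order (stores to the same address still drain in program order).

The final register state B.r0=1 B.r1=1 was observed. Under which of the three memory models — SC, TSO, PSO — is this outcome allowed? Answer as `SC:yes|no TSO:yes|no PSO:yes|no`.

outcome vector order: (B.r0,B.r1)
SC: 5 outcomes — {0/1; 0/2; 1/2; 2/1; 2/2}
TSO: 5 outcomes — {0/1; 0/2; 1/2; 2/1; 2/2}
PSO: 6 outcomes — {0/1; 0/2; 1/1; 1/2; 2/1; 2/2}
target 1/1 ∈ {PSO}

SC:no TSO:no PSO:yes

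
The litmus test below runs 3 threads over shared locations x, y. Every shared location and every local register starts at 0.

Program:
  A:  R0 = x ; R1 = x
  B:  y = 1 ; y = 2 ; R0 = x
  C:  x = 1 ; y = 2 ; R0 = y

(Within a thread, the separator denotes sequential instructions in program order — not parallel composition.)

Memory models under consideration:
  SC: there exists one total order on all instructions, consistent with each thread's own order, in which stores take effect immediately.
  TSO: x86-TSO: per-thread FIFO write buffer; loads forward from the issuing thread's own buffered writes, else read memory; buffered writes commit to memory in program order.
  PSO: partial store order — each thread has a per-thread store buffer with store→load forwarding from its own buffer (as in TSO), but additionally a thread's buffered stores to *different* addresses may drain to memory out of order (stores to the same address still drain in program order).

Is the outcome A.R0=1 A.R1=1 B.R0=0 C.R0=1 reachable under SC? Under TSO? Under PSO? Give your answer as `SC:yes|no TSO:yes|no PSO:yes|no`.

SC:no TSO:yes PSO:yes

outcome vector order: (A.R0,A.R1,B.R0,C.R0)
SC (9): 0002 0011 0012 0102 0111 0112 1102 1111 1112
TSO (12): 0001 0002 0011 0012 0101 0102 0111 0112 1101 1102 1111 1112
PSO (12): 0001 0002 0011 0012 0101 0102 0111 0112 1101 1102 1111 1112
target 1101 ∈ {TSO,PSO}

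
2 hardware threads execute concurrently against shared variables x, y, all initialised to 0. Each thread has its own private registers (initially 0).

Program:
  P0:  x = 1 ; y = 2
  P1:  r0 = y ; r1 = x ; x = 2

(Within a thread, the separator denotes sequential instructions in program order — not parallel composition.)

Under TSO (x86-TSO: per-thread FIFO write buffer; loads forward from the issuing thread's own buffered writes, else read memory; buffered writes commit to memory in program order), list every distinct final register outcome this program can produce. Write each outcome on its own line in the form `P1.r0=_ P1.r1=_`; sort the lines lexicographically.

outcome vector order: (P1.r0,P1.r1)
|TSO outcomes| = 3

P1.r0=0 P1.r1=0
P1.r0=0 P1.r1=1
P1.r0=2 P1.r1=1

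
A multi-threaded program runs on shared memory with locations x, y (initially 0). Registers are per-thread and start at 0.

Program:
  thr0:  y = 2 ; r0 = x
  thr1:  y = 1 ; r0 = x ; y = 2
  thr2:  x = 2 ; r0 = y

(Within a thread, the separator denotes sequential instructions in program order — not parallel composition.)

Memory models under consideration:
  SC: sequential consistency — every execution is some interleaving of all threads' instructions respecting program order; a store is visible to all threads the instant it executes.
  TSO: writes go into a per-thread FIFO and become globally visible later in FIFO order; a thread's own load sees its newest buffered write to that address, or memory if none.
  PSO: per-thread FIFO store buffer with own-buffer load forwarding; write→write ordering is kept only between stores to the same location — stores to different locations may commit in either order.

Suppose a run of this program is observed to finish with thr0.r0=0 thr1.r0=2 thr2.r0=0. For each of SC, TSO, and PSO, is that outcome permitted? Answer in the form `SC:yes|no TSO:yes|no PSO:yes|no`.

SC:no TSO:yes PSO:yes

outcome vector order: (thr0.r0,thr1.r0,thr2.r0)
[SC] allowed = {001 002 021 022 201 202 220 221 222}
[TSO] allowed = {000 001 002 020 021 022 200 201 202 220 221 222}
[PSO] allowed = {000 001 002 020 021 022 200 201 202 220 221 222}
target 020 ∈ {TSO,PSO}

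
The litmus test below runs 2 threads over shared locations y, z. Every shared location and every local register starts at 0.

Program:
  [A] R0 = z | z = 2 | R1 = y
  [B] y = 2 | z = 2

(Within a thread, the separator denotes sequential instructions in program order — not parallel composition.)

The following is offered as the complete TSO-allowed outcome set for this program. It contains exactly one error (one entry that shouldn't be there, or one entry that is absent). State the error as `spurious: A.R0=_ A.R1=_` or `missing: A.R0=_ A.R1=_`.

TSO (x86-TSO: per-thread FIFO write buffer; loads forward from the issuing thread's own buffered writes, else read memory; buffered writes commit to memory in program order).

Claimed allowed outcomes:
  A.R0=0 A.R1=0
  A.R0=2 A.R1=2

missing: A.R0=0 A.R1=2

outcome vector order: (A.R0,A.R1)
TSO (3): <0 0> <0 2> <2 2>
TSO∖claimed = {<0 2>}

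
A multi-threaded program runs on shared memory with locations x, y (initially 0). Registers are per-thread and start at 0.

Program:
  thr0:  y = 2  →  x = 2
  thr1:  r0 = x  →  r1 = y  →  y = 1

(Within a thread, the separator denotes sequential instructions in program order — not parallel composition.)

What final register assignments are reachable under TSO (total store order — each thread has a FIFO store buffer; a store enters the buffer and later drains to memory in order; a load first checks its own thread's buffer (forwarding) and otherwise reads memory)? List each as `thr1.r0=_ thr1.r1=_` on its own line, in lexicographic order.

thr1.r0=0 thr1.r1=0
thr1.r0=0 thr1.r1=2
thr1.r0=2 thr1.r1=2

outcome vector order: (thr1.r0,thr1.r1)
|TSO outcomes| = 3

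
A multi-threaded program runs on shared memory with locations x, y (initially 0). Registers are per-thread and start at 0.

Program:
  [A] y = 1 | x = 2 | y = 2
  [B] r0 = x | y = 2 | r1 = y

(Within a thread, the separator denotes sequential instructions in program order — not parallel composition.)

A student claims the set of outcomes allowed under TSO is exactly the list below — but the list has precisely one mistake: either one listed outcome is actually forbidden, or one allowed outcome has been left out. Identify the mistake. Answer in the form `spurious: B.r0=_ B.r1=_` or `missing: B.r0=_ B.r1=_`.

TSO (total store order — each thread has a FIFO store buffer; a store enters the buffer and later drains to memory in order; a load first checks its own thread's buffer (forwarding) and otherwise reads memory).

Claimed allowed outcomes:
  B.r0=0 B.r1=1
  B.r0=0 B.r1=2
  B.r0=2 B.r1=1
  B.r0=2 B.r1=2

spurious: B.r0=2 B.r1=1

outcome vector order: (B.r0,B.r1)
[TSO] allowed = {<0 1>, <0 2>, <2 2>}
claimed∖TSO = {<2 1>}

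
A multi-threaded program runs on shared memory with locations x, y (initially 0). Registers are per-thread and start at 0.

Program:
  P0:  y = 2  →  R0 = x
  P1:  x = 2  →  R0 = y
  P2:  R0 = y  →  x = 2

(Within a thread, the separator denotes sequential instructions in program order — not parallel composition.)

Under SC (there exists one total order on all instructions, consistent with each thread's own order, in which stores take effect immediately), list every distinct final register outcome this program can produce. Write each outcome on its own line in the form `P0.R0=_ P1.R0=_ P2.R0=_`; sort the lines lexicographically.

outcome vector order: (P0.R0,P1.R0,P2.R0)
|SC outcomes| = 6

P0.R0=0 P1.R0=2 P2.R0=0
P0.R0=0 P1.R0=2 P2.R0=2
P0.R0=2 P1.R0=0 P2.R0=0
P0.R0=2 P1.R0=0 P2.R0=2
P0.R0=2 P1.R0=2 P2.R0=0
P0.R0=2 P1.R0=2 P2.R0=2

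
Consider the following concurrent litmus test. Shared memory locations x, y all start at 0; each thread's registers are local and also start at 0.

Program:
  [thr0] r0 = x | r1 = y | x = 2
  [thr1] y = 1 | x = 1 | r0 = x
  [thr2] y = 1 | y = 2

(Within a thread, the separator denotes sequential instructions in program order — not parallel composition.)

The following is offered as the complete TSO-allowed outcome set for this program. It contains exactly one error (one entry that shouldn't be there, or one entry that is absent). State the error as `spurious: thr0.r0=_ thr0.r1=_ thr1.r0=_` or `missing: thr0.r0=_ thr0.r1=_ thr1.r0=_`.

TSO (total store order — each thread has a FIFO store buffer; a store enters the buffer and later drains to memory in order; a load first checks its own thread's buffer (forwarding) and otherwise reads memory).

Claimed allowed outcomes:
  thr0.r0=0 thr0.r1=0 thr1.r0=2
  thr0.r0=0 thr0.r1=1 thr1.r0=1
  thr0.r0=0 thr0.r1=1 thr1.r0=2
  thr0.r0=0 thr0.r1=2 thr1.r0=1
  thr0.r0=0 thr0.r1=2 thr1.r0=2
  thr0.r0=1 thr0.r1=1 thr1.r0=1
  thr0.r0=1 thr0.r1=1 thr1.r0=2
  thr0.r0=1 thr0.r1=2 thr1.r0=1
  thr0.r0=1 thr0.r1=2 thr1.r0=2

outcome vector order: (thr0.r0,thr0.r1,thr1.r0)
[TSO] allowed = {0/0/1; 0/0/2; 0/1/1; 0/1/2; 0/2/1; 0/2/2; 1/1/1; 1/1/2; 1/2/1; 1/2/2}
TSO∖claimed = {0/0/1}

missing: thr0.r0=0 thr0.r1=0 thr1.r0=1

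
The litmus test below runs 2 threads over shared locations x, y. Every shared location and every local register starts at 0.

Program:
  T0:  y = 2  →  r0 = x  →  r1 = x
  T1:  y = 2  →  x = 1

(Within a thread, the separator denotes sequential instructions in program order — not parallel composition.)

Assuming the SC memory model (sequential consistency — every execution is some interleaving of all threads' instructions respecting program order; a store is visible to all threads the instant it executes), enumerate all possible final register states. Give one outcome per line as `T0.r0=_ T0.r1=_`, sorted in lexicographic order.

T0.r0=0 T0.r1=0
T0.r0=0 T0.r1=1
T0.r0=1 T0.r1=1

outcome vector order: (T0.r0,T0.r1)
|SC outcomes| = 3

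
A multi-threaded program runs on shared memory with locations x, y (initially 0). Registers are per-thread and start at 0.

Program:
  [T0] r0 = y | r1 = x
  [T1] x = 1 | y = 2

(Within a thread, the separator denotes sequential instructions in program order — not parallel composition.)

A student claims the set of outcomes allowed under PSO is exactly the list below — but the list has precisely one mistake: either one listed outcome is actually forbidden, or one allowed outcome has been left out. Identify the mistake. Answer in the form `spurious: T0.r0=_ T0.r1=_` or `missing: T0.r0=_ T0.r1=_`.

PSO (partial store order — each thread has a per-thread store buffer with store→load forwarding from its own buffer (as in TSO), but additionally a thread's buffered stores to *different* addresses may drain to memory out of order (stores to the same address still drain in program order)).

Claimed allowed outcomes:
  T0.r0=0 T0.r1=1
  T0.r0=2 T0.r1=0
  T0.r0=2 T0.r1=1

missing: T0.r0=0 T0.r1=0

outcome vector order: (T0.r0,T0.r1)
PSO: 4 outcomes — {0/0 0/1 2/0 2/1}
PSO∖claimed = {0/0}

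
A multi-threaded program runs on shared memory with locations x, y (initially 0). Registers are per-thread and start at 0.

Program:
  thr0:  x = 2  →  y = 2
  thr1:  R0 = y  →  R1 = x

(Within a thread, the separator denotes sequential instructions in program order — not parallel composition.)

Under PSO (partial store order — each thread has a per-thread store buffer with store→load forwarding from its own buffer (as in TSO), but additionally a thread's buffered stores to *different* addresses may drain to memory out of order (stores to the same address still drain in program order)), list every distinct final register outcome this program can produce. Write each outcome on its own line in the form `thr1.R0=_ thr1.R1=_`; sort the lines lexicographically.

outcome vector order: (thr1.R0,thr1.R1)
|PSO outcomes| = 4

thr1.R0=0 thr1.R1=0
thr1.R0=0 thr1.R1=2
thr1.R0=2 thr1.R1=0
thr1.R0=2 thr1.R1=2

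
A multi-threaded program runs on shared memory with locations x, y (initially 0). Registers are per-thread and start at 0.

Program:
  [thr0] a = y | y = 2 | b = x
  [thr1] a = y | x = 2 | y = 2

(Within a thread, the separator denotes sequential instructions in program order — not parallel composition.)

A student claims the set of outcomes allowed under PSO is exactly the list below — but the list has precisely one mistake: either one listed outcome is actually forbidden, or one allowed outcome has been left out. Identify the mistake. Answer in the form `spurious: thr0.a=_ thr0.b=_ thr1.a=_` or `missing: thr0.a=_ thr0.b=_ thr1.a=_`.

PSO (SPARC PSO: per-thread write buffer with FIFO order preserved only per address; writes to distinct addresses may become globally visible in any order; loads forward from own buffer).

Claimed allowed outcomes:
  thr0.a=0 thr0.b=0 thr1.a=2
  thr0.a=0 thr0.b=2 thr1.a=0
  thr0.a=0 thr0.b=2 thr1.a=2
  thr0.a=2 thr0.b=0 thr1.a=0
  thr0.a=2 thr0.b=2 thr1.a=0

outcome vector order: (thr0.a,thr0.b,thr1.a)
PSO (6): 0/0/0; 0/0/2; 0/2/0; 0/2/2; 2/0/0; 2/2/0
PSO∖claimed = {0/0/0}

missing: thr0.a=0 thr0.b=0 thr1.a=0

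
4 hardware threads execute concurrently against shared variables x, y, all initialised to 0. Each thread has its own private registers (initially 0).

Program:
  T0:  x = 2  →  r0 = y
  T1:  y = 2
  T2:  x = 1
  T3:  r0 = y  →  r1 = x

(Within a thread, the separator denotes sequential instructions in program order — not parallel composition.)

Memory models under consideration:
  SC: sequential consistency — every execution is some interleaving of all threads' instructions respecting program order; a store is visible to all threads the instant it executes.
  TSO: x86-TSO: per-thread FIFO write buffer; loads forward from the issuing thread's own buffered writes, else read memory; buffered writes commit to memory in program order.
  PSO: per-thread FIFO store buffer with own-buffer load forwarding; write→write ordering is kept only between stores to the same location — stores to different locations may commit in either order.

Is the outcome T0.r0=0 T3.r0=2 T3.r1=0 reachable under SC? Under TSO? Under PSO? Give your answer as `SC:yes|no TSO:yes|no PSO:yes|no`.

SC:no TSO:yes PSO:yes

outcome vector order: (T0.r0,T3.r0,T3.r1)
[SC] allowed = {000, 001, 002, 021, 022, 200, 201, 202, 220, 221, 222}
[TSO] allowed = {000, 001, 002, 020, 021, 022, 200, 201, 202, 220, 221, 222}
[PSO] allowed = {000, 001, 002, 020, 021, 022, 200, 201, 202, 220, 221, 222}
target 020 ∈ {TSO,PSO}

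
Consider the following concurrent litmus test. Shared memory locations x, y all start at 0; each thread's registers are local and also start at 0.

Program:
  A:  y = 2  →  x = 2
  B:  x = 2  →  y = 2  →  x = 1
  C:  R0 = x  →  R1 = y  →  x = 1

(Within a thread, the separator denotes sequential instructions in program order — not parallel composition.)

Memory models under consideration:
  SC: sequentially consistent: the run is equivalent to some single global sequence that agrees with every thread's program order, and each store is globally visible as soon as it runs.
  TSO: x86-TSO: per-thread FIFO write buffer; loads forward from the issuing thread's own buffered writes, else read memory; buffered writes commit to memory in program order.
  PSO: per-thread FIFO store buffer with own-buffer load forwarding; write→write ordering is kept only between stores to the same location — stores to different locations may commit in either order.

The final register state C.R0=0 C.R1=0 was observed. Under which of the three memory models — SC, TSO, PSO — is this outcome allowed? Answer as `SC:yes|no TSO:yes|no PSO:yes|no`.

outcome vector order: (C.R0,C.R1)
SC (5): (0,0), (0,2), (1,2), (2,0), (2,2)
TSO (5): (0,0), (0,2), (1,2), (2,0), (2,2)
PSO (6): (0,0), (0,2), (1,0), (1,2), (2,0), (2,2)
target (0,0) ∈ {SC,TSO,PSO}

SC:yes TSO:yes PSO:yes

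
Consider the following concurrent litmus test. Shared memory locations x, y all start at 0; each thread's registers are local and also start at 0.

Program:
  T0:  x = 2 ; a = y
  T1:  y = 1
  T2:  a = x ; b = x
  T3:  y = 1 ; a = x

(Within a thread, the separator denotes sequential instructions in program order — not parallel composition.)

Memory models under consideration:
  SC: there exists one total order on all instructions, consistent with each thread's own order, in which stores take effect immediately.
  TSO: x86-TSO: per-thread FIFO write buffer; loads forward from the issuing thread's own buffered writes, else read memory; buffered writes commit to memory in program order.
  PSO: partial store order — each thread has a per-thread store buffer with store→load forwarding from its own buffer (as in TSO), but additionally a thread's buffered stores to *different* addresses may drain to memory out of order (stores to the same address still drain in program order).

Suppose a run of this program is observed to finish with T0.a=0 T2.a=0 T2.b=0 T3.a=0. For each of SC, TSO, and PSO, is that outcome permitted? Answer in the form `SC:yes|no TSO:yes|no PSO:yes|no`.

outcome vector order: (T0.a,T2.a,T2.b,T3.a)
[SC] allowed = {(0,0,0,2), (0,0,2,2), (0,2,2,2), (1,0,0,0), (1,0,0,2), (1,0,2,0), (1,0,2,2), (1,2,2,0), (1,2,2,2)}
[TSO] allowed = {(0,0,0,0), (0,0,0,2), (0,0,2,0), (0,0,2,2), (0,2,2,0), (0,2,2,2), (1,0,0,0), (1,0,0,2), (1,0,2,0), (1,0,2,2), (1,2,2,0), (1,2,2,2)}
[PSO] allowed = {(0,0,0,0), (0,0,0,2), (0,0,2,0), (0,0,2,2), (0,2,2,0), (0,2,2,2), (1,0,0,0), (1,0,0,2), (1,0,2,0), (1,0,2,2), (1,2,2,0), (1,2,2,2)}
target (0,0,0,0) ∈ {TSO,PSO}

SC:no TSO:yes PSO:yes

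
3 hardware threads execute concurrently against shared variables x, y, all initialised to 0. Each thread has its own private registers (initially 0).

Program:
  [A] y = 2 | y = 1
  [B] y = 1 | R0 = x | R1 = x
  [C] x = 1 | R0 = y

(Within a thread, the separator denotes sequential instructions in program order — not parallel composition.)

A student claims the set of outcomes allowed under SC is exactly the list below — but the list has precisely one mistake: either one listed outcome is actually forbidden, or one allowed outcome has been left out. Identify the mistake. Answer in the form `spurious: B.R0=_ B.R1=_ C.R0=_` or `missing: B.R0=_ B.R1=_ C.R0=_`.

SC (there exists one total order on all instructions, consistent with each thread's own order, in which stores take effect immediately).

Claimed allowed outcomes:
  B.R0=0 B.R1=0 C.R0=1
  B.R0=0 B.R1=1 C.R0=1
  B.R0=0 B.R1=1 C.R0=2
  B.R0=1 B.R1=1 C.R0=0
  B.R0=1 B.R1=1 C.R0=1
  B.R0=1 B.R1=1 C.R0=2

missing: B.R0=0 B.R1=0 C.R0=2

outcome vector order: (B.R0,B.R1,C.R0)
[SC] allowed = {0/0/1 0/0/2 0/1/1 0/1/2 1/1/0 1/1/1 1/1/2}
SC∖claimed = {0/0/2}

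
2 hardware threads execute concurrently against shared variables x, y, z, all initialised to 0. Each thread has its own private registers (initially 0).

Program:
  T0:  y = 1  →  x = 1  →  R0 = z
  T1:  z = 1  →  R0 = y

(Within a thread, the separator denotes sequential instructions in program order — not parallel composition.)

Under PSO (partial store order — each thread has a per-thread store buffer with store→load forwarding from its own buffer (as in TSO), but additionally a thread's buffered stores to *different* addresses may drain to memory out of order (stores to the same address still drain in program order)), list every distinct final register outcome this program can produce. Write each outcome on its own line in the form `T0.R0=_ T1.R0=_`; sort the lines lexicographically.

outcome vector order: (T0.R0,T1.R0)
|PSO outcomes| = 4

T0.R0=0 T1.R0=0
T0.R0=0 T1.R0=1
T0.R0=1 T1.R0=0
T0.R0=1 T1.R0=1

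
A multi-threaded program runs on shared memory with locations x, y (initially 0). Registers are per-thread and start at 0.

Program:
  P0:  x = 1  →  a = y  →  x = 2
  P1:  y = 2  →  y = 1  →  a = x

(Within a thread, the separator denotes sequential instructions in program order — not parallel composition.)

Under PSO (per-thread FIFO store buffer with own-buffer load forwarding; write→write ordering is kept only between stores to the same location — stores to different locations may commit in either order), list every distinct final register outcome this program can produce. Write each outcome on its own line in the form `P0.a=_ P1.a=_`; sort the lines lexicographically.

outcome vector order: (P0.a,P1.a)
|PSO outcomes| = 9

P0.a=0 P1.a=0
P0.a=0 P1.a=1
P0.a=0 P1.a=2
P0.a=1 P1.a=0
P0.a=1 P1.a=1
P0.a=1 P1.a=2
P0.a=2 P1.a=0
P0.a=2 P1.a=1
P0.a=2 P1.a=2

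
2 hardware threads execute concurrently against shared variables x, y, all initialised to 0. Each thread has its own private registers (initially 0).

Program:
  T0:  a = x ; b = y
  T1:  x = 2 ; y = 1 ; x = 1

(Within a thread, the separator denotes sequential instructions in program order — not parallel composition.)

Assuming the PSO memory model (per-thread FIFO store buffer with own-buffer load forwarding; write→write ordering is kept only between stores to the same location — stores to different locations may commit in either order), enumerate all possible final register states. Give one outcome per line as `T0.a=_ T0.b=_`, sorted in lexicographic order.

T0.a=0 T0.b=0
T0.a=0 T0.b=1
T0.a=1 T0.b=0
T0.a=1 T0.b=1
T0.a=2 T0.b=0
T0.a=2 T0.b=1

outcome vector order: (T0.a,T0.b)
|PSO outcomes| = 6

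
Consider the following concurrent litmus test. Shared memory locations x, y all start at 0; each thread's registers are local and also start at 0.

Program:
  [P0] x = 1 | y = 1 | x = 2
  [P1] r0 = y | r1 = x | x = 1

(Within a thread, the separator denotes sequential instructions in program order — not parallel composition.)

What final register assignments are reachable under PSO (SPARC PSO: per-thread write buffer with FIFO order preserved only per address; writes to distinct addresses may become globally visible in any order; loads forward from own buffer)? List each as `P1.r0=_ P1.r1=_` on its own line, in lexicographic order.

P1.r0=0 P1.r1=0
P1.r0=0 P1.r1=1
P1.r0=0 P1.r1=2
P1.r0=1 P1.r1=0
P1.r0=1 P1.r1=1
P1.r0=1 P1.r1=2

outcome vector order: (P1.r0,P1.r1)
|PSO outcomes| = 6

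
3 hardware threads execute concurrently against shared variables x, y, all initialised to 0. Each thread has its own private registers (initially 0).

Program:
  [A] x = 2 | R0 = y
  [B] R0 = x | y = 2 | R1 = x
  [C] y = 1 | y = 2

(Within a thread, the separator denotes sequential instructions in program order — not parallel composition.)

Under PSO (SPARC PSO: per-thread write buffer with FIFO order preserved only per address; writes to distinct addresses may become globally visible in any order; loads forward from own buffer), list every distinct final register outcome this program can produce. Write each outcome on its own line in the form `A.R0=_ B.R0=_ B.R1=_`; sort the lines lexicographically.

A.R0=0 B.R0=0 B.R1=0
A.R0=0 B.R0=0 B.R1=2
A.R0=0 B.R0=2 B.R1=2
A.R0=1 B.R0=0 B.R1=0
A.R0=1 B.R0=0 B.R1=2
A.R0=1 B.R0=2 B.R1=2
A.R0=2 B.R0=0 B.R1=0
A.R0=2 B.R0=0 B.R1=2
A.R0=2 B.R0=2 B.R1=2

outcome vector order: (A.R0,B.R0,B.R1)
|PSO outcomes| = 9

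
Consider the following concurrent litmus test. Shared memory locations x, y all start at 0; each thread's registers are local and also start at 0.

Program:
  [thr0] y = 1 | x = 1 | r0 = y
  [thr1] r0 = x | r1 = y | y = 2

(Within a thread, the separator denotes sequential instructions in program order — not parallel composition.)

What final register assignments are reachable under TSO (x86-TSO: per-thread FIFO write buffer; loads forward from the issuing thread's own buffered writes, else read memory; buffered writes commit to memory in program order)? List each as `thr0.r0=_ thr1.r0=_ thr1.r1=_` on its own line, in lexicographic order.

outcome vector order: (thr0.r0,thr1.r0,thr1.r1)
|TSO outcomes| = 6

thr0.r0=1 thr1.r0=0 thr1.r1=0
thr0.r0=1 thr1.r0=0 thr1.r1=1
thr0.r0=1 thr1.r0=1 thr1.r1=1
thr0.r0=2 thr1.r0=0 thr1.r1=0
thr0.r0=2 thr1.r0=0 thr1.r1=1
thr0.r0=2 thr1.r0=1 thr1.r1=1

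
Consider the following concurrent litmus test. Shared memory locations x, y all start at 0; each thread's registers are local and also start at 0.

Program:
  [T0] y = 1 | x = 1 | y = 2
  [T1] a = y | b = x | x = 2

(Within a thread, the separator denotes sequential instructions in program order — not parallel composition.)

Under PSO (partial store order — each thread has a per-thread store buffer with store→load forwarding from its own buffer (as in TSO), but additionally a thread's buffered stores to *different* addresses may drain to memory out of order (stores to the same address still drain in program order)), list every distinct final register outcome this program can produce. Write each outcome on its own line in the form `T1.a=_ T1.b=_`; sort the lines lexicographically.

outcome vector order: (T1.a,T1.b)
|PSO outcomes| = 6

T1.a=0 T1.b=0
T1.a=0 T1.b=1
T1.a=1 T1.b=0
T1.a=1 T1.b=1
T1.a=2 T1.b=0
T1.a=2 T1.b=1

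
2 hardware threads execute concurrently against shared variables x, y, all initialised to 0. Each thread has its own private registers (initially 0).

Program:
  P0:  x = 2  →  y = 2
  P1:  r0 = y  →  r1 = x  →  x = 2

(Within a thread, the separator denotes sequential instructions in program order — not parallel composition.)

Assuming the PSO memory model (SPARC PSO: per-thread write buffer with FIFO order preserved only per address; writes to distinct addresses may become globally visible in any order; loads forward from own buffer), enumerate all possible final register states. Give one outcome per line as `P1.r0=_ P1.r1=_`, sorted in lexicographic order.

outcome vector order: (P1.r0,P1.r1)
|PSO outcomes| = 4

P1.r0=0 P1.r1=0
P1.r0=0 P1.r1=2
P1.r0=2 P1.r1=0
P1.r0=2 P1.r1=2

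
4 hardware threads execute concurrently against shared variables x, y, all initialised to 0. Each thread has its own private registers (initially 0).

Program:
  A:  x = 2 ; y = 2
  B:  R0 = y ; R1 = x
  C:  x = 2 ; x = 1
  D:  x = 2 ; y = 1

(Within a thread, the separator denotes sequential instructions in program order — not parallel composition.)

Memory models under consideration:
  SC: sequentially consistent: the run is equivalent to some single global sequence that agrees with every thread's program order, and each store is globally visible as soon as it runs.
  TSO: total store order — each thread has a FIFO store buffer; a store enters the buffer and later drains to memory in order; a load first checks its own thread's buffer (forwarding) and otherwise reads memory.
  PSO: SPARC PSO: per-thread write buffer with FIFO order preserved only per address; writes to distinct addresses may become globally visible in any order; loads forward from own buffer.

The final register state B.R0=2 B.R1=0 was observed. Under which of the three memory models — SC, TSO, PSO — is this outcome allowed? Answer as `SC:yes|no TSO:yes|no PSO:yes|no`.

SC:no TSO:no PSO:yes

outcome vector order: (B.R0,B.R1)
under SC → <0 0>; <0 1>; <0 2>; <1 1>; <1 2>; <2 1>; <2 2>
under TSO → <0 0>; <0 1>; <0 2>; <1 1>; <1 2>; <2 1>; <2 2>
under PSO → <0 0>; <0 1>; <0 2>; <1 0>; <1 1>; <1 2>; <2 0>; <2 1>; <2 2>
target <2 0> ∈ {PSO}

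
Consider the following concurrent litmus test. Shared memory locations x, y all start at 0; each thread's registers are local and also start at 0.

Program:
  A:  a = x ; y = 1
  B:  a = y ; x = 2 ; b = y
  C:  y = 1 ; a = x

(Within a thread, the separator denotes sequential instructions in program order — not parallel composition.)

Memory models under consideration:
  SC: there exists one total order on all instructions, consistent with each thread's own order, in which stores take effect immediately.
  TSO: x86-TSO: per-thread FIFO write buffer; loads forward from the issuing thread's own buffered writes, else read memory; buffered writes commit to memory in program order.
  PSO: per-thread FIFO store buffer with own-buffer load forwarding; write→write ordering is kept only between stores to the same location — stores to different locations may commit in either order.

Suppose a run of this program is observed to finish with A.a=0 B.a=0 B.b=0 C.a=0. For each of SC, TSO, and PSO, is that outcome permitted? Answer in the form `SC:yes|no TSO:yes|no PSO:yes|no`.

outcome vector order: (A.a,B.a,B.b,C.a)
SC (10): (0,0,0,2); (0,0,1,0); (0,0,1,2); (0,1,1,0); (0,1,1,2); (2,0,0,2); (2,0,1,0); (2,0,1,2); (2,1,1,0); (2,1,1,2)
TSO (12): (0,0,0,0); (0,0,0,2); (0,0,1,0); (0,0,1,2); (0,1,1,0); (0,1,1,2); (2,0,0,0); (2,0,0,2); (2,0,1,0); (2,0,1,2); (2,1,1,0); (2,1,1,2)
PSO (12): (0,0,0,0); (0,0,0,2); (0,0,1,0); (0,0,1,2); (0,1,1,0); (0,1,1,2); (2,0,0,0); (2,0,0,2); (2,0,1,0); (2,0,1,2); (2,1,1,0); (2,1,1,2)
target (0,0,0,0) ∈ {TSO,PSO}

SC:no TSO:yes PSO:yes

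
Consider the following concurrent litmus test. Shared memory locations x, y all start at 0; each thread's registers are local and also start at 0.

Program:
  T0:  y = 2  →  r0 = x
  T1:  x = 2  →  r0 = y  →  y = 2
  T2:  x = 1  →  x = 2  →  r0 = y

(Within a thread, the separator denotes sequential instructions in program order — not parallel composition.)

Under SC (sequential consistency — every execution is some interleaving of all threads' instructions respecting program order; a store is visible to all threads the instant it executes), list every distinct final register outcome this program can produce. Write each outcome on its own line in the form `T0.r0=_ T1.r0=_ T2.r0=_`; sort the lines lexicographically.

outcome vector order: (T0.r0,T1.r0,T2.r0)
|SC outcomes| = 7

T0.r0=0 T1.r0=2 T2.r0=2
T0.r0=1 T1.r0=0 T2.r0=2
T0.r0=1 T1.r0=2 T2.r0=2
T0.r0=2 T1.r0=0 T2.r0=0
T0.r0=2 T1.r0=0 T2.r0=2
T0.r0=2 T1.r0=2 T2.r0=0
T0.r0=2 T1.r0=2 T2.r0=2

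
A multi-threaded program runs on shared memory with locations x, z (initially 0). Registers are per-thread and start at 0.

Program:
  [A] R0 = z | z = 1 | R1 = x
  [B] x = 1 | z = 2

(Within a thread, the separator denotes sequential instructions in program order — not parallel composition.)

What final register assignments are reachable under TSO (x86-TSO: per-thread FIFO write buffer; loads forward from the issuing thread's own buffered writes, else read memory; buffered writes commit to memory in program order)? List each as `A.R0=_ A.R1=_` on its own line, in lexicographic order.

outcome vector order: (A.R0,A.R1)
|TSO outcomes| = 3

A.R0=0 A.R1=0
A.R0=0 A.R1=1
A.R0=2 A.R1=1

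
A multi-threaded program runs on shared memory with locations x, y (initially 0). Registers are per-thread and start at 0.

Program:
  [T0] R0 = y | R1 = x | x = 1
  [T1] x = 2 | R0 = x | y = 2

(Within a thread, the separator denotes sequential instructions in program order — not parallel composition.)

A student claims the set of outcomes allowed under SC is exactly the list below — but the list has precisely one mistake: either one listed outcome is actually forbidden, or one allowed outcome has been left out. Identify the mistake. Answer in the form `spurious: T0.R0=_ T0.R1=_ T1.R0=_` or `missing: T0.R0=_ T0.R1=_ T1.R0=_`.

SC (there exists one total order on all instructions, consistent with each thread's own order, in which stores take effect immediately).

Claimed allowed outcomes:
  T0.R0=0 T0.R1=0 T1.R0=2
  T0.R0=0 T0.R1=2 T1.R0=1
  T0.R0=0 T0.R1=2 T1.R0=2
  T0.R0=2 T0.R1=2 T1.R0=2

outcome vector order: (T0.R0,T0.R1,T1.R0)
under SC → (0,0,1) (0,0,2) (0,2,1) (0,2,2) (2,2,2)
SC∖claimed = {(0,0,1)}

missing: T0.R0=0 T0.R1=0 T1.R0=1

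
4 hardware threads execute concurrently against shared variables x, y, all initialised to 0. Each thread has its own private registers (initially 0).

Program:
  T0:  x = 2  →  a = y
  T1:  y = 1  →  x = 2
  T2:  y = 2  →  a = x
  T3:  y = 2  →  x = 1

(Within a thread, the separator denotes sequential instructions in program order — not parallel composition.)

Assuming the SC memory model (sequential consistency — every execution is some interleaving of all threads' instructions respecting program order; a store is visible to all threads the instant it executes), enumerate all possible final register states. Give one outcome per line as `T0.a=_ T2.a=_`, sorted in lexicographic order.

outcome vector order: (T0.a,T2.a)
|SC outcomes| = 8

T0.a=0 T2.a=1
T0.a=0 T2.a=2
T0.a=1 T2.a=0
T0.a=1 T2.a=1
T0.a=1 T2.a=2
T0.a=2 T2.a=0
T0.a=2 T2.a=1
T0.a=2 T2.a=2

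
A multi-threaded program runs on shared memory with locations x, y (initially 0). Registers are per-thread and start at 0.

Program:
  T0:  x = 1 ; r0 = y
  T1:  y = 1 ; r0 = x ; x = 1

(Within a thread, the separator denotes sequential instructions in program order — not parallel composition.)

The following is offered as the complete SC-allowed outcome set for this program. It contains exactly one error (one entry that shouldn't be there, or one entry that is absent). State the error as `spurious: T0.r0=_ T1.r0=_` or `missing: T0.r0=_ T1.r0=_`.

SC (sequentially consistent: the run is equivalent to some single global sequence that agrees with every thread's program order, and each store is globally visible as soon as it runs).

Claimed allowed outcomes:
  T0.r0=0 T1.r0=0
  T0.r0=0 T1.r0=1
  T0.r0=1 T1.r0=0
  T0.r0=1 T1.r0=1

spurious: T0.r0=0 T1.r0=0

outcome vector order: (T0.r0,T1.r0)
[SC] allowed = {01; 10; 11}
claimed∖SC = {00}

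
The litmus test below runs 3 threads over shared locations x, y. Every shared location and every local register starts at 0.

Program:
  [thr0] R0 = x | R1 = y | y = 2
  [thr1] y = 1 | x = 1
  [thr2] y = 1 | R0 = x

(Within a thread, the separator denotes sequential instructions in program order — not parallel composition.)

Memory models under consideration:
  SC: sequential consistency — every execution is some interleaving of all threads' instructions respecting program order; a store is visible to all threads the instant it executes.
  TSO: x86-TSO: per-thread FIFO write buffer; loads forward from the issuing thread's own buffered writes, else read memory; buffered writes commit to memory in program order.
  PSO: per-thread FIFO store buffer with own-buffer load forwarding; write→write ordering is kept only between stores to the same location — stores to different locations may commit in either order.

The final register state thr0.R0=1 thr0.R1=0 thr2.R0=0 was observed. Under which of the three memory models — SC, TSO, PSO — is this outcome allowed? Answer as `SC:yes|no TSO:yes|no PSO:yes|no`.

outcome vector order: (thr0.R0,thr0.R1,thr2.R0)
under SC → 0/0/0 0/0/1 0/1/0 0/1/1 1/1/0 1/1/1
under TSO → 0/0/0 0/0/1 0/1/0 0/1/1 1/1/0 1/1/1
under PSO → 0/0/0 0/0/1 0/1/0 0/1/1 1/0/0 1/0/1 1/1/0 1/1/1
target 1/0/0 ∈ {PSO}

SC:no TSO:no PSO:yes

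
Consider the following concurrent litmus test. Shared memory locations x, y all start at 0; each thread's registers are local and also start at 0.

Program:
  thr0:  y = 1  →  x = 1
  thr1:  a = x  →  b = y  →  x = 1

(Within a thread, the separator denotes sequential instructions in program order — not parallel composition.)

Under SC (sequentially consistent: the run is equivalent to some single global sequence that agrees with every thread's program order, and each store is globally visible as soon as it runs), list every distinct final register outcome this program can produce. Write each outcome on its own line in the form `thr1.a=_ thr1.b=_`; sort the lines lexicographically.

outcome vector order: (thr1.a,thr1.b)
|SC outcomes| = 3

thr1.a=0 thr1.b=0
thr1.a=0 thr1.b=1
thr1.a=1 thr1.b=1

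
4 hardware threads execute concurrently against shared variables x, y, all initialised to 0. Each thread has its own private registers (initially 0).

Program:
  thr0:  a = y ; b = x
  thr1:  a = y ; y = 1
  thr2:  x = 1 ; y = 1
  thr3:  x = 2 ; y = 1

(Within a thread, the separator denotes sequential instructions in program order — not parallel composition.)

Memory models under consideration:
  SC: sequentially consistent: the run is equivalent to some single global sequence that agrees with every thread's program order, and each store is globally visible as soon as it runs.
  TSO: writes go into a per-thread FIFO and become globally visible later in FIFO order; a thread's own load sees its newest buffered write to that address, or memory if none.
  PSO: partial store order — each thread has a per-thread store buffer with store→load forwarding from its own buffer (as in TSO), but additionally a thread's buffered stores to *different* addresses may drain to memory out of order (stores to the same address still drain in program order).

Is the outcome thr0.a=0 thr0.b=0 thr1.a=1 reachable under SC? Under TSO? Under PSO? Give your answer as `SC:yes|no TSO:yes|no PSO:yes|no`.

outcome vector order: (thr0.a,thr0.b,thr1.a)
SC (11): (0,0,0); (0,0,1); (0,1,0); (0,1,1); (0,2,0); (0,2,1); (1,0,0); (1,1,0); (1,1,1); (1,2,0); (1,2,1)
TSO (11): (0,0,0); (0,0,1); (0,1,0); (0,1,1); (0,2,0); (0,2,1); (1,0,0); (1,1,0); (1,1,1); (1,2,0); (1,2,1)
PSO (12): (0,0,0); (0,0,1); (0,1,0); (0,1,1); (0,2,0); (0,2,1); (1,0,0); (1,0,1); (1,1,0); (1,1,1); (1,2,0); (1,2,1)
target (0,0,1) ∈ {SC,TSO,PSO}

SC:yes TSO:yes PSO:yes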